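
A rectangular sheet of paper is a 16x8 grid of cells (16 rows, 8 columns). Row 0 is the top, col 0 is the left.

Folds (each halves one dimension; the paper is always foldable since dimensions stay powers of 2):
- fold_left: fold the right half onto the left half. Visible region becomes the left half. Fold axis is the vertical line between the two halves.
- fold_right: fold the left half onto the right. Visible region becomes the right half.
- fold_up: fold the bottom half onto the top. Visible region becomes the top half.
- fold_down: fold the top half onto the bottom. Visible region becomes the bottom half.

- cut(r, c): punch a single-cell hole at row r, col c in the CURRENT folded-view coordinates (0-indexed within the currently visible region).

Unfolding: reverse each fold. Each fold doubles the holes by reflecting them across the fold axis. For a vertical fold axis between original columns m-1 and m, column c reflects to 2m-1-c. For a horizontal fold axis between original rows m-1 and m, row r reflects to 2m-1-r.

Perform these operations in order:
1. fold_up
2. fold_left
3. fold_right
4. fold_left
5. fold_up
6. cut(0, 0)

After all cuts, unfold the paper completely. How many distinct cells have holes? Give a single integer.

Op 1 fold_up: fold axis h@8; visible region now rows[0,8) x cols[0,8) = 8x8
Op 2 fold_left: fold axis v@4; visible region now rows[0,8) x cols[0,4) = 8x4
Op 3 fold_right: fold axis v@2; visible region now rows[0,8) x cols[2,4) = 8x2
Op 4 fold_left: fold axis v@3; visible region now rows[0,8) x cols[2,3) = 8x1
Op 5 fold_up: fold axis h@4; visible region now rows[0,4) x cols[2,3) = 4x1
Op 6 cut(0, 0): punch at orig (0,2); cuts so far [(0, 2)]; region rows[0,4) x cols[2,3) = 4x1
Unfold 1 (reflect across h@4): 2 holes -> [(0, 2), (7, 2)]
Unfold 2 (reflect across v@3): 4 holes -> [(0, 2), (0, 3), (7, 2), (7, 3)]
Unfold 3 (reflect across v@2): 8 holes -> [(0, 0), (0, 1), (0, 2), (0, 3), (7, 0), (7, 1), (7, 2), (7, 3)]
Unfold 4 (reflect across v@4): 16 holes -> [(0, 0), (0, 1), (0, 2), (0, 3), (0, 4), (0, 5), (0, 6), (0, 7), (7, 0), (7, 1), (7, 2), (7, 3), (7, 4), (7, 5), (7, 6), (7, 7)]
Unfold 5 (reflect across h@8): 32 holes -> [(0, 0), (0, 1), (0, 2), (0, 3), (0, 4), (0, 5), (0, 6), (0, 7), (7, 0), (7, 1), (7, 2), (7, 3), (7, 4), (7, 5), (7, 6), (7, 7), (8, 0), (8, 1), (8, 2), (8, 3), (8, 4), (8, 5), (8, 6), (8, 7), (15, 0), (15, 1), (15, 2), (15, 3), (15, 4), (15, 5), (15, 6), (15, 7)]

Answer: 32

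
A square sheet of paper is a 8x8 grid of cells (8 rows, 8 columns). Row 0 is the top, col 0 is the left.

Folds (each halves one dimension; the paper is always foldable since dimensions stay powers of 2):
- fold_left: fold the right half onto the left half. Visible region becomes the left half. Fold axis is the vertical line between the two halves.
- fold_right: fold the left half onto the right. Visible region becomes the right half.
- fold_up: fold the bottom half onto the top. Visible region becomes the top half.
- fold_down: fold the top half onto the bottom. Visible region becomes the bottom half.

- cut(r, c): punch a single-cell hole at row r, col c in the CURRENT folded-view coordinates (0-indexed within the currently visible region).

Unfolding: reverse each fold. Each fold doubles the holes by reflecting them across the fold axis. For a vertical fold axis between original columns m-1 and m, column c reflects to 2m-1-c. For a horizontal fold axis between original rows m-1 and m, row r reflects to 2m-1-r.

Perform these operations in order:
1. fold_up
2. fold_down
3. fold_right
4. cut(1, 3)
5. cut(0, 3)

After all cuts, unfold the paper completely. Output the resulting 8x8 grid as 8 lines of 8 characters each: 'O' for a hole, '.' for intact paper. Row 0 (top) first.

Op 1 fold_up: fold axis h@4; visible region now rows[0,4) x cols[0,8) = 4x8
Op 2 fold_down: fold axis h@2; visible region now rows[2,4) x cols[0,8) = 2x8
Op 3 fold_right: fold axis v@4; visible region now rows[2,4) x cols[4,8) = 2x4
Op 4 cut(1, 3): punch at orig (3,7); cuts so far [(3, 7)]; region rows[2,4) x cols[4,8) = 2x4
Op 5 cut(0, 3): punch at orig (2,7); cuts so far [(2, 7), (3, 7)]; region rows[2,4) x cols[4,8) = 2x4
Unfold 1 (reflect across v@4): 4 holes -> [(2, 0), (2, 7), (3, 0), (3, 7)]
Unfold 2 (reflect across h@2): 8 holes -> [(0, 0), (0, 7), (1, 0), (1, 7), (2, 0), (2, 7), (3, 0), (3, 7)]
Unfold 3 (reflect across h@4): 16 holes -> [(0, 0), (0, 7), (1, 0), (1, 7), (2, 0), (2, 7), (3, 0), (3, 7), (4, 0), (4, 7), (5, 0), (5, 7), (6, 0), (6, 7), (7, 0), (7, 7)]

Answer: O......O
O......O
O......O
O......O
O......O
O......O
O......O
O......O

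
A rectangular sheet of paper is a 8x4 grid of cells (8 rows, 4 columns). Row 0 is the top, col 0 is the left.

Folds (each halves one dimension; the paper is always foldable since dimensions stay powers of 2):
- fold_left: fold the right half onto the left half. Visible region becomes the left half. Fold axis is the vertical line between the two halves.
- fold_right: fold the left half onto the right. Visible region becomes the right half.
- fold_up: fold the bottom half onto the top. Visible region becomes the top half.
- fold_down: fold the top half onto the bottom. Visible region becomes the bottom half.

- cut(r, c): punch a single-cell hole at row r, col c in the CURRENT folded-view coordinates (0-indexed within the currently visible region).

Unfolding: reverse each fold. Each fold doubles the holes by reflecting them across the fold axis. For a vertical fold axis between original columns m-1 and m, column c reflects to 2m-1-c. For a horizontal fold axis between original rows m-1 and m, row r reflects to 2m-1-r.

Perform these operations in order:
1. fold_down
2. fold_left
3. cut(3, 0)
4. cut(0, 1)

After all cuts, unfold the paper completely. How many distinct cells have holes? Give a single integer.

Answer: 8

Derivation:
Op 1 fold_down: fold axis h@4; visible region now rows[4,8) x cols[0,4) = 4x4
Op 2 fold_left: fold axis v@2; visible region now rows[4,8) x cols[0,2) = 4x2
Op 3 cut(3, 0): punch at orig (7,0); cuts so far [(7, 0)]; region rows[4,8) x cols[0,2) = 4x2
Op 4 cut(0, 1): punch at orig (4,1); cuts so far [(4, 1), (7, 0)]; region rows[4,8) x cols[0,2) = 4x2
Unfold 1 (reflect across v@2): 4 holes -> [(4, 1), (4, 2), (7, 0), (7, 3)]
Unfold 2 (reflect across h@4): 8 holes -> [(0, 0), (0, 3), (3, 1), (3, 2), (4, 1), (4, 2), (7, 0), (7, 3)]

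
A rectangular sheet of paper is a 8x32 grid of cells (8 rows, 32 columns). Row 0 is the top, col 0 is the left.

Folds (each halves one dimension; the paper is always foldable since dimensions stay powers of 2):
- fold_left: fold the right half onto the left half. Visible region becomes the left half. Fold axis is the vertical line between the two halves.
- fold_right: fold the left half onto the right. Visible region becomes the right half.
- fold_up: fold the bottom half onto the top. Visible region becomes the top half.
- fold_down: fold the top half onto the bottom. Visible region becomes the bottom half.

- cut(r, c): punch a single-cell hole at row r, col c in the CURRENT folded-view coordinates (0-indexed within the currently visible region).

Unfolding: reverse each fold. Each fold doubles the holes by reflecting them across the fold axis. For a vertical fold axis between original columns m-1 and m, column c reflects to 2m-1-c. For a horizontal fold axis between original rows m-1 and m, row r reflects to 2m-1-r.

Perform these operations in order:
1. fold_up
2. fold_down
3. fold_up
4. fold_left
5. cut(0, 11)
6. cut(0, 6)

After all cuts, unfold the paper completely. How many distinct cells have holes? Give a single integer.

Answer: 32

Derivation:
Op 1 fold_up: fold axis h@4; visible region now rows[0,4) x cols[0,32) = 4x32
Op 2 fold_down: fold axis h@2; visible region now rows[2,4) x cols[0,32) = 2x32
Op 3 fold_up: fold axis h@3; visible region now rows[2,3) x cols[0,32) = 1x32
Op 4 fold_left: fold axis v@16; visible region now rows[2,3) x cols[0,16) = 1x16
Op 5 cut(0, 11): punch at orig (2,11); cuts so far [(2, 11)]; region rows[2,3) x cols[0,16) = 1x16
Op 6 cut(0, 6): punch at orig (2,6); cuts so far [(2, 6), (2, 11)]; region rows[2,3) x cols[0,16) = 1x16
Unfold 1 (reflect across v@16): 4 holes -> [(2, 6), (2, 11), (2, 20), (2, 25)]
Unfold 2 (reflect across h@3): 8 holes -> [(2, 6), (2, 11), (2, 20), (2, 25), (3, 6), (3, 11), (3, 20), (3, 25)]
Unfold 3 (reflect across h@2): 16 holes -> [(0, 6), (0, 11), (0, 20), (0, 25), (1, 6), (1, 11), (1, 20), (1, 25), (2, 6), (2, 11), (2, 20), (2, 25), (3, 6), (3, 11), (3, 20), (3, 25)]
Unfold 4 (reflect across h@4): 32 holes -> [(0, 6), (0, 11), (0, 20), (0, 25), (1, 6), (1, 11), (1, 20), (1, 25), (2, 6), (2, 11), (2, 20), (2, 25), (3, 6), (3, 11), (3, 20), (3, 25), (4, 6), (4, 11), (4, 20), (4, 25), (5, 6), (5, 11), (5, 20), (5, 25), (6, 6), (6, 11), (6, 20), (6, 25), (7, 6), (7, 11), (7, 20), (7, 25)]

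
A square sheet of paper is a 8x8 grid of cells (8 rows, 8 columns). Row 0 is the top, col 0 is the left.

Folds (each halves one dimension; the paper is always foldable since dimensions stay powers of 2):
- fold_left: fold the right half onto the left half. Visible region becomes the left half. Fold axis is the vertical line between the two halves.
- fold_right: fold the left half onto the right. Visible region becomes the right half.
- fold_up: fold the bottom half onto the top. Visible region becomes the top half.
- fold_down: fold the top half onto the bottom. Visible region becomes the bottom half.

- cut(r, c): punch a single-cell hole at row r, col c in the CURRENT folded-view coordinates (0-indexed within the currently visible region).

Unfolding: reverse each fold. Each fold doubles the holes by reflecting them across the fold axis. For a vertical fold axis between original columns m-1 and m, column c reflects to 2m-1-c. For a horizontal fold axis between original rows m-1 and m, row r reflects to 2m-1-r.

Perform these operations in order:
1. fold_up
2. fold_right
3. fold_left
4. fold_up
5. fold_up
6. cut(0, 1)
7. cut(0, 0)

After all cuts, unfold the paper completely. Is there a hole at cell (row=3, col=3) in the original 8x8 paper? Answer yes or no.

Answer: yes

Derivation:
Op 1 fold_up: fold axis h@4; visible region now rows[0,4) x cols[0,8) = 4x8
Op 2 fold_right: fold axis v@4; visible region now rows[0,4) x cols[4,8) = 4x4
Op 3 fold_left: fold axis v@6; visible region now rows[0,4) x cols[4,6) = 4x2
Op 4 fold_up: fold axis h@2; visible region now rows[0,2) x cols[4,6) = 2x2
Op 5 fold_up: fold axis h@1; visible region now rows[0,1) x cols[4,6) = 1x2
Op 6 cut(0, 1): punch at orig (0,5); cuts so far [(0, 5)]; region rows[0,1) x cols[4,6) = 1x2
Op 7 cut(0, 0): punch at orig (0,4); cuts so far [(0, 4), (0, 5)]; region rows[0,1) x cols[4,6) = 1x2
Unfold 1 (reflect across h@1): 4 holes -> [(0, 4), (0, 5), (1, 4), (1, 5)]
Unfold 2 (reflect across h@2): 8 holes -> [(0, 4), (0, 5), (1, 4), (1, 5), (2, 4), (2, 5), (3, 4), (3, 5)]
Unfold 3 (reflect across v@6): 16 holes -> [(0, 4), (0, 5), (0, 6), (0, 7), (1, 4), (1, 5), (1, 6), (1, 7), (2, 4), (2, 5), (2, 6), (2, 7), (3, 4), (3, 5), (3, 6), (3, 7)]
Unfold 4 (reflect across v@4): 32 holes -> [(0, 0), (0, 1), (0, 2), (0, 3), (0, 4), (0, 5), (0, 6), (0, 7), (1, 0), (1, 1), (1, 2), (1, 3), (1, 4), (1, 5), (1, 6), (1, 7), (2, 0), (2, 1), (2, 2), (2, 3), (2, 4), (2, 5), (2, 6), (2, 7), (3, 0), (3, 1), (3, 2), (3, 3), (3, 4), (3, 5), (3, 6), (3, 7)]
Unfold 5 (reflect across h@4): 64 holes -> [(0, 0), (0, 1), (0, 2), (0, 3), (0, 4), (0, 5), (0, 6), (0, 7), (1, 0), (1, 1), (1, 2), (1, 3), (1, 4), (1, 5), (1, 6), (1, 7), (2, 0), (2, 1), (2, 2), (2, 3), (2, 4), (2, 5), (2, 6), (2, 7), (3, 0), (3, 1), (3, 2), (3, 3), (3, 4), (3, 5), (3, 6), (3, 7), (4, 0), (4, 1), (4, 2), (4, 3), (4, 4), (4, 5), (4, 6), (4, 7), (5, 0), (5, 1), (5, 2), (5, 3), (5, 4), (5, 5), (5, 6), (5, 7), (6, 0), (6, 1), (6, 2), (6, 3), (6, 4), (6, 5), (6, 6), (6, 7), (7, 0), (7, 1), (7, 2), (7, 3), (7, 4), (7, 5), (7, 6), (7, 7)]
Holes: [(0, 0), (0, 1), (0, 2), (0, 3), (0, 4), (0, 5), (0, 6), (0, 7), (1, 0), (1, 1), (1, 2), (1, 3), (1, 4), (1, 5), (1, 6), (1, 7), (2, 0), (2, 1), (2, 2), (2, 3), (2, 4), (2, 5), (2, 6), (2, 7), (3, 0), (3, 1), (3, 2), (3, 3), (3, 4), (3, 5), (3, 6), (3, 7), (4, 0), (4, 1), (4, 2), (4, 3), (4, 4), (4, 5), (4, 6), (4, 7), (5, 0), (5, 1), (5, 2), (5, 3), (5, 4), (5, 5), (5, 6), (5, 7), (6, 0), (6, 1), (6, 2), (6, 3), (6, 4), (6, 5), (6, 6), (6, 7), (7, 0), (7, 1), (7, 2), (7, 3), (7, 4), (7, 5), (7, 6), (7, 7)]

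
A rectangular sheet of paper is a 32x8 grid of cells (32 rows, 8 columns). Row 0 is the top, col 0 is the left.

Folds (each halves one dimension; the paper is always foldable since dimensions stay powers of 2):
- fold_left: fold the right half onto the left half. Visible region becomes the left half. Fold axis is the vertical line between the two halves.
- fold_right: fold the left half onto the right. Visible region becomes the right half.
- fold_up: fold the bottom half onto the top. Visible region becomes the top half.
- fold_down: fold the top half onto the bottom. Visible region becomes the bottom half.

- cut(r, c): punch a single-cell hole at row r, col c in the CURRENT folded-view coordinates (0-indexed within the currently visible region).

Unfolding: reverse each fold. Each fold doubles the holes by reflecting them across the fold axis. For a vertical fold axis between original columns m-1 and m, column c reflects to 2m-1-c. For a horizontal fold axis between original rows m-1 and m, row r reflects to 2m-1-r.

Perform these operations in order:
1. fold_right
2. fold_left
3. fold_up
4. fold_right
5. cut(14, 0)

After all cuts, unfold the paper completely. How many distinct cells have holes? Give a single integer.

Op 1 fold_right: fold axis v@4; visible region now rows[0,32) x cols[4,8) = 32x4
Op 2 fold_left: fold axis v@6; visible region now rows[0,32) x cols[4,6) = 32x2
Op 3 fold_up: fold axis h@16; visible region now rows[0,16) x cols[4,6) = 16x2
Op 4 fold_right: fold axis v@5; visible region now rows[0,16) x cols[5,6) = 16x1
Op 5 cut(14, 0): punch at orig (14,5); cuts so far [(14, 5)]; region rows[0,16) x cols[5,6) = 16x1
Unfold 1 (reflect across v@5): 2 holes -> [(14, 4), (14, 5)]
Unfold 2 (reflect across h@16): 4 holes -> [(14, 4), (14, 5), (17, 4), (17, 5)]
Unfold 3 (reflect across v@6): 8 holes -> [(14, 4), (14, 5), (14, 6), (14, 7), (17, 4), (17, 5), (17, 6), (17, 7)]
Unfold 4 (reflect across v@4): 16 holes -> [(14, 0), (14, 1), (14, 2), (14, 3), (14, 4), (14, 5), (14, 6), (14, 7), (17, 0), (17, 1), (17, 2), (17, 3), (17, 4), (17, 5), (17, 6), (17, 7)]

Answer: 16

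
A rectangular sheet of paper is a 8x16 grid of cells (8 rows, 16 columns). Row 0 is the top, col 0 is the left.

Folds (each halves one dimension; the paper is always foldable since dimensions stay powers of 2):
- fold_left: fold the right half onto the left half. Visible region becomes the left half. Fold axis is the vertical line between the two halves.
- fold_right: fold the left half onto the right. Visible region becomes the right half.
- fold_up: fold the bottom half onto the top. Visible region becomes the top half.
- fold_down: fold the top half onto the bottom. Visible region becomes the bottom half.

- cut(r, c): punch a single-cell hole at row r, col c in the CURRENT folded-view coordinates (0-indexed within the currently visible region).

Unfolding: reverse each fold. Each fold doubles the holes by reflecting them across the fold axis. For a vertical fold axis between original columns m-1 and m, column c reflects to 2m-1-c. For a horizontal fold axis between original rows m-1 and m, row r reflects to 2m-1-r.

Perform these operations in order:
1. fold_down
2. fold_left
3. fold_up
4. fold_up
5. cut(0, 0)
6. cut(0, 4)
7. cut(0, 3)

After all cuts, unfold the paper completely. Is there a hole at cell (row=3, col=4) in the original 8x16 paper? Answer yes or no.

Op 1 fold_down: fold axis h@4; visible region now rows[4,8) x cols[0,16) = 4x16
Op 2 fold_left: fold axis v@8; visible region now rows[4,8) x cols[0,8) = 4x8
Op 3 fold_up: fold axis h@6; visible region now rows[4,6) x cols[0,8) = 2x8
Op 4 fold_up: fold axis h@5; visible region now rows[4,5) x cols[0,8) = 1x8
Op 5 cut(0, 0): punch at orig (4,0); cuts so far [(4, 0)]; region rows[4,5) x cols[0,8) = 1x8
Op 6 cut(0, 4): punch at orig (4,4); cuts so far [(4, 0), (4, 4)]; region rows[4,5) x cols[0,8) = 1x8
Op 7 cut(0, 3): punch at orig (4,3); cuts so far [(4, 0), (4, 3), (4, 4)]; region rows[4,5) x cols[0,8) = 1x8
Unfold 1 (reflect across h@5): 6 holes -> [(4, 0), (4, 3), (4, 4), (5, 0), (5, 3), (5, 4)]
Unfold 2 (reflect across h@6): 12 holes -> [(4, 0), (4, 3), (4, 4), (5, 0), (5, 3), (5, 4), (6, 0), (6, 3), (6, 4), (7, 0), (7, 3), (7, 4)]
Unfold 3 (reflect across v@8): 24 holes -> [(4, 0), (4, 3), (4, 4), (4, 11), (4, 12), (4, 15), (5, 0), (5, 3), (5, 4), (5, 11), (5, 12), (5, 15), (6, 0), (6, 3), (6, 4), (6, 11), (6, 12), (6, 15), (7, 0), (7, 3), (7, 4), (7, 11), (7, 12), (7, 15)]
Unfold 4 (reflect across h@4): 48 holes -> [(0, 0), (0, 3), (0, 4), (0, 11), (0, 12), (0, 15), (1, 0), (1, 3), (1, 4), (1, 11), (1, 12), (1, 15), (2, 0), (2, 3), (2, 4), (2, 11), (2, 12), (2, 15), (3, 0), (3, 3), (3, 4), (3, 11), (3, 12), (3, 15), (4, 0), (4, 3), (4, 4), (4, 11), (4, 12), (4, 15), (5, 0), (5, 3), (5, 4), (5, 11), (5, 12), (5, 15), (6, 0), (6, 3), (6, 4), (6, 11), (6, 12), (6, 15), (7, 0), (7, 3), (7, 4), (7, 11), (7, 12), (7, 15)]
Holes: [(0, 0), (0, 3), (0, 4), (0, 11), (0, 12), (0, 15), (1, 0), (1, 3), (1, 4), (1, 11), (1, 12), (1, 15), (2, 0), (2, 3), (2, 4), (2, 11), (2, 12), (2, 15), (3, 0), (3, 3), (3, 4), (3, 11), (3, 12), (3, 15), (4, 0), (4, 3), (4, 4), (4, 11), (4, 12), (4, 15), (5, 0), (5, 3), (5, 4), (5, 11), (5, 12), (5, 15), (6, 0), (6, 3), (6, 4), (6, 11), (6, 12), (6, 15), (7, 0), (7, 3), (7, 4), (7, 11), (7, 12), (7, 15)]

Answer: yes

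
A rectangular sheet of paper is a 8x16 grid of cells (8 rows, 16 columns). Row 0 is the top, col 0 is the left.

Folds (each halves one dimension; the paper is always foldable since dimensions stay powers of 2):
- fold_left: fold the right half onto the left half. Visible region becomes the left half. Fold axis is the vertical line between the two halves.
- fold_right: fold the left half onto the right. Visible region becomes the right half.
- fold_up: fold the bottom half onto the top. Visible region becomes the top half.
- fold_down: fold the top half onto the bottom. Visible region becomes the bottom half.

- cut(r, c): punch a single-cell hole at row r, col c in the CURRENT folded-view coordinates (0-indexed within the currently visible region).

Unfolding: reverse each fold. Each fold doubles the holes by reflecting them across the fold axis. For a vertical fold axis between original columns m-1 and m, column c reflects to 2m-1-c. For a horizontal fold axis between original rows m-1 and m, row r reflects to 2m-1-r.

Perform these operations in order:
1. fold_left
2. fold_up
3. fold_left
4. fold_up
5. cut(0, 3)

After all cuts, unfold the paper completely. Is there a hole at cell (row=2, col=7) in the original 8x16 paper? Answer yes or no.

Op 1 fold_left: fold axis v@8; visible region now rows[0,8) x cols[0,8) = 8x8
Op 2 fold_up: fold axis h@4; visible region now rows[0,4) x cols[0,8) = 4x8
Op 3 fold_left: fold axis v@4; visible region now rows[0,4) x cols[0,4) = 4x4
Op 4 fold_up: fold axis h@2; visible region now rows[0,2) x cols[0,4) = 2x4
Op 5 cut(0, 3): punch at orig (0,3); cuts so far [(0, 3)]; region rows[0,2) x cols[0,4) = 2x4
Unfold 1 (reflect across h@2): 2 holes -> [(0, 3), (3, 3)]
Unfold 2 (reflect across v@4): 4 holes -> [(0, 3), (0, 4), (3, 3), (3, 4)]
Unfold 3 (reflect across h@4): 8 holes -> [(0, 3), (0, 4), (3, 3), (3, 4), (4, 3), (4, 4), (7, 3), (7, 4)]
Unfold 4 (reflect across v@8): 16 holes -> [(0, 3), (0, 4), (0, 11), (0, 12), (3, 3), (3, 4), (3, 11), (3, 12), (4, 3), (4, 4), (4, 11), (4, 12), (7, 3), (7, 4), (7, 11), (7, 12)]
Holes: [(0, 3), (0, 4), (0, 11), (0, 12), (3, 3), (3, 4), (3, 11), (3, 12), (4, 3), (4, 4), (4, 11), (4, 12), (7, 3), (7, 4), (7, 11), (7, 12)]

Answer: no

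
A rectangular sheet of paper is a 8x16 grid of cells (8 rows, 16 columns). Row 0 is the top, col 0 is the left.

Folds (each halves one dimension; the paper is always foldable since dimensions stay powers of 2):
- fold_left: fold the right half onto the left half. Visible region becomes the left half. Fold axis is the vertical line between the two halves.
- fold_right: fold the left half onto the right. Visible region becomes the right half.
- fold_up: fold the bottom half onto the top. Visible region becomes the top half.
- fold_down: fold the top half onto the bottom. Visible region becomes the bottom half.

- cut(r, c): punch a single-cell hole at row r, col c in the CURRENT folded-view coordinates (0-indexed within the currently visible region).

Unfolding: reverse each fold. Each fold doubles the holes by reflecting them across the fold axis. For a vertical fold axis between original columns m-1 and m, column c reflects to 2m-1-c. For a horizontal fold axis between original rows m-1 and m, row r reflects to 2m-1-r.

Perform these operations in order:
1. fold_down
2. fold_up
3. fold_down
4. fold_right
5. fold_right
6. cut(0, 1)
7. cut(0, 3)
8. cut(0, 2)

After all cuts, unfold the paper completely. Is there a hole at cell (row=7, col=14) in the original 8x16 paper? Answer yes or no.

Answer: yes

Derivation:
Op 1 fold_down: fold axis h@4; visible region now rows[4,8) x cols[0,16) = 4x16
Op 2 fold_up: fold axis h@6; visible region now rows[4,6) x cols[0,16) = 2x16
Op 3 fold_down: fold axis h@5; visible region now rows[5,6) x cols[0,16) = 1x16
Op 4 fold_right: fold axis v@8; visible region now rows[5,6) x cols[8,16) = 1x8
Op 5 fold_right: fold axis v@12; visible region now rows[5,6) x cols[12,16) = 1x4
Op 6 cut(0, 1): punch at orig (5,13); cuts so far [(5, 13)]; region rows[5,6) x cols[12,16) = 1x4
Op 7 cut(0, 3): punch at orig (5,15); cuts so far [(5, 13), (5, 15)]; region rows[5,6) x cols[12,16) = 1x4
Op 8 cut(0, 2): punch at orig (5,14); cuts so far [(5, 13), (5, 14), (5, 15)]; region rows[5,6) x cols[12,16) = 1x4
Unfold 1 (reflect across v@12): 6 holes -> [(5, 8), (5, 9), (5, 10), (5, 13), (5, 14), (5, 15)]
Unfold 2 (reflect across v@8): 12 holes -> [(5, 0), (5, 1), (5, 2), (5, 5), (5, 6), (5, 7), (5, 8), (5, 9), (5, 10), (5, 13), (5, 14), (5, 15)]
Unfold 3 (reflect across h@5): 24 holes -> [(4, 0), (4, 1), (4, 2), (4, 5), (4, 6), (4, 7), (4, 8), (4, 9), (4, 10), (4, 13), (4, 14), (4, 15), (5, 0), (5, 1), (5, 2), (5, 5), (5, 6), (5, 7), (5, 8), (5, 9), (5, 10), (5, 13), (5, 14), (5, 15)]
Unfold 4 (reflect across h@6): 48 holes -> [(4, 0), (4, 1), (4, 2), (4, 5), (4, 6), (4, 7), (4, 8), (4, 9), (4, 10), (4, 13), (4, 14), (4, 15), (5, 0), (5, 1), (5, 2), (5, 5), (5, 6), (5, 7), (5, 8), (5, 9), (5, 10), (5, 13), (5, 14), (5, 15), (6, 0), (6, 1), (6, 2), (6, 5), (6, 6), (6, 7), (6, 8), (6, 9), (6, 10), (6, 13), (6, 14), (6, 15), (7, 0), (7, 1), (7, 2), (7, 5), (7, 6), (7, 7), (7, 8), (7, 9), (7, 10), (7, 13), (7, 14), (7, 15)]
Unfold 5 (reflect across h@4): 96 holes -> [(0, 0), (0, 1), (0, 2), (0, 5), (0, 6), (0, 7), (0, 8), (0, 9), (0, 10), (0, 13), (0, 14), (0, 15), (1, 0), (1, 1), (1, 2), (1, 5), (1, 6), (1, 7), (1, 8), (1, 9), (1, 10), (1, 13), (1, 14), (1, 15), (2, 0), (2, 1), (2, 2), (2, 5), (2, 6), (2, 7), (2, 8), (2, 9), (2, 10), (2, 13), (2, 14), (2, 15), (3, 0), (3, 1), (3, 2), (3, 5), (3, 6), (3, 7), (3, 8), (3, 9), (3, 10), (3, 13), (3, 14), (3, 15), (4, 0), (4, 1), (4, 2), (4, 5), (4, 6), (4, 7), (4, 8), (4, 9), (4, 10), (4, 13), (4, 14), (4, 15), (5, 0), (5, 1), (5, 2), (5, 5), (5, 6), (5, 7), (5, 8), (5, 9), (5, 10), (5, 13), (5, 14), (5, 15), (6, 0), (6, 1), (6, 2), (6, 5), (6, 6), (6, 7), (6, 8), (6, 9), (6, 10), (6, 13), (6, 14), (6, 15), (7, 0), (7, 1), (7, 2), (7, 5), (7, 6), (7, 7), (7, 8), (7, 9), (7, 10), (7, 13), (7, 14), (7, 15)]
Holes: [(0, 0), (0, 1), (0, 2), (0, 5), (0, 6), (0, 7), (0, 8), (0, 9), (0, 10), (0, 13), (0, 14), (0, 15), (1, 0), (1, 1), (1, 2), (1, 5), (1, 6), (1, 7), (1, 8), (1, 9), (1, 10), (1, 13), (1, 14), (1, 15), (2, 0), (2, 1), (2, 2), (2, 5), (2, 6), (2, 7), (2, 8), (2, 9), (2, 10), (2, 13), (2, 14), (2, 15), (3, 0), (3, 1), (3, 2), (3, 5), (3, 6), (3, 7), (3, 8), (3, 9), (3, 10), (3, 13), (3, 14), (3, 15), (4, 0), (4, 1), (4, 2), (4, 5), (4, 6), (4, 7), (4, 8), (4, 9), (4, 10), (4, 13), (4, 14), (4, 15), (5, 0), (5, 1), (5, 2), (5, 5), (5, 6), (5, 7), (5, 8), (5, 9), (5, 10), (5, 13), (5, 14), (5, 15), (6, 0), (6, 1), (6, 2), (6, 5), (6, 6), (6, 7), (6, 8), (6, 9), (6, 10), (6, 13), (6, 14), (6, 15), (7, 0), (7, 1), (7, 2), (7, 5), (7, 6), (7, 7), (7, 8), (7, 9), (7, 10), (7, 13), (7, 14), (7, 15)]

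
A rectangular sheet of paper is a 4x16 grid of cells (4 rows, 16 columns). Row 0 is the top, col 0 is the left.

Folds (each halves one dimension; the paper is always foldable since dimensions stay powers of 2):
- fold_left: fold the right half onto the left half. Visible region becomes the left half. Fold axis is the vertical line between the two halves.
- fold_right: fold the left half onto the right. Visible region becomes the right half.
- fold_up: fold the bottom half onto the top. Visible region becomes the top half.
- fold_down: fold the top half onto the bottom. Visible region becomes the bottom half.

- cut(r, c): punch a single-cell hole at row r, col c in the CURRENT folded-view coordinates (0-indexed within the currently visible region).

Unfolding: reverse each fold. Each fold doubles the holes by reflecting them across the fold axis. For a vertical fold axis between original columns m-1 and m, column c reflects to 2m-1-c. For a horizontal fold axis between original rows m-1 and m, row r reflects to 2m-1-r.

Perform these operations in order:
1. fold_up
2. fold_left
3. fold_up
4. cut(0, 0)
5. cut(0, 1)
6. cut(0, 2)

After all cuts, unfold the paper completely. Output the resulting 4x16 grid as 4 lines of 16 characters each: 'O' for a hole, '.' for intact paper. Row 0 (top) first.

Op 1 fold_up: fold axis h@2; visible region now rows[0,2) x cols[0,16) = 2x16
Op 2 fold_left: fold axis v@8; visible region now rows[0,2) x cols[0,8) = 2x8
Op 3 fold_up: fold axis h@1; visible region now rows[0,1) x cols[0,8) = 1x8
Op 4 cut(0, 0): punch at orig (0,0); cuts so far [(0, 0)]; region rows[0,1) x cols[0,8) = 1x8
Op 5 cut(0, 1): punch at orig (0,1); cuts so far [(0, 0), (0, 1)]; region rows[0,1) x cols[0,8) = 1x8
Op 6 cut(0, 2): punch at orig (0,2); cuts so far [(0, 0), (0, 1), (0, 2)]; region rows[0,1) x cols[0,8) = 1x8
Unfold 1 (reflect across h@1): 6 holes -> [(0, 0), (0, 1), (0, 2), (1, 0), (1, 1), (1, 2)]
Unfold 2 (reflect across v@8): 12 holes -> [(0, 0), (0, 1), (0, 2), (0, 13), (0, 14), (0, 15), (1, 0), (1, 1), (1, 2), (1, 13), (1, 14), (1, 15)]
Unfold 3 (reflect across h@2): 24 holes -> [(0, 0), (0, 1), (0, 2), (0, 13), (0, 14), (0, 15), (1, 0), (1, 1), (1, 2), (1, 13), (1, 14), (1, 15), (2, 0), (2, 1), (2, 2), (2, 13), (2, 14), (2, 15), (3, 0), (3, 1), (3, 2), (3, 13), (3, 14), (3, 15)]

Answer: OOO..........OOO
OOO..........OOO
OOO..........OOO
OOO..........OOO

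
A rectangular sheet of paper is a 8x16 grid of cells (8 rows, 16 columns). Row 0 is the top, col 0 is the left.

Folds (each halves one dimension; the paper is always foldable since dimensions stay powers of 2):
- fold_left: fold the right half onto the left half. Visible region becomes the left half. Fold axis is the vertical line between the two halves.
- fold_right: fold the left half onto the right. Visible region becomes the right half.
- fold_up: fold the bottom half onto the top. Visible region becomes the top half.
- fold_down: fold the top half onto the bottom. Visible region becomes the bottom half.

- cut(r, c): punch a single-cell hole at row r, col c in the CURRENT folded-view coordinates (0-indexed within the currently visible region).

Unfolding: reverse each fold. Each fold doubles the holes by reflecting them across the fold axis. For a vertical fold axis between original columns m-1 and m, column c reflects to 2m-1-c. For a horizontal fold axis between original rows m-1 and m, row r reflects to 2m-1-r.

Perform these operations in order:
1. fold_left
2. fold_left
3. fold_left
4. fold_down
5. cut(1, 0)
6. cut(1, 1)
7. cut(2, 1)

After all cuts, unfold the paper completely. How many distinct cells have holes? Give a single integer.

Answer: 48

Derivation:
Op 1 fold_left: fold axis v@8; visible region now rows[0,8) x cols[0,8) = 8x8
Op 2 fold_left: fold axis v@4; visible region now rows[0,8) x cols[0,4) = 8x4
Op 3 fold_left: fold axis v@2; visible region now rows[0,8) x cols[0,2) = 8x2
Op 4 fold_down: fold axis h@4; visible region now rows[4,8) x cols[0,2) = 4x2
Op 5 cut(1, 0): punch at orig (5,0); cuts so far [(5, 0)]; region rows[4,8) x cols[0,2) = 4x2
Op 6 cut(1, 1): punch at orig (5,1); cuts so far [(5, 0), (5, 1)]; region rows[4,8) x cols[0,2) = 4x2
Op 7 cut(2, 1): punch at orig (6,1); cuts so far [(5, 0), (5, 1), (6, 1)]; region rows[4,8) x cols[0,2) = 4x2
Unfold 1 (reflect across h@4): 6 holes -> [(1, 1), (2, 0), (2, 1), (5, 0), (5, 1), (6, 1)]
Unfold 2 (reflect across v@2): 12 holes -> [(1, 1), (1, 2), (2, 0), (2, 1), (2, 2), (2, 3), (5, 0), (5, 1), (5, 2), (5, 3), (6, 1), (6, 2)]
Unfold 3 (reflect across v@4): 24 holes -> [(1, 1), (1, 2), (1, 5), (1, 6), (2, 0), (2, 1), (2, 2), (2, 3), (2, 4), (2, 5), (2, 6), (2, 7), (5, 0), (5, 1), (5, 2), (5, 3), (5, 4), (5, 5), (5, 6), (5, 7), (6, 1), (6, 2), (6, 5), (6, 6)]
Unfold 4 (reflect across v@8): 48 holes -> [(1, 1), (1, 2), (1, 5), (1, 6), (1, 9), (1, 10), (1, 13), (1, 14), (2, 0), (2, 1), (2, 2), (2, 3), (2, 4), (2, 5), (2, 6), (2, 7), (2, 8), (2, 9), (2, 10), (2, 11), (2, 12), (2, 13), (2, 14), (2, 15), (5, 0), (5, 1), (5, 2), (5, 3), (5, 4), (5, 5), (5, 6), (5, 7), (5, 8), (5, 9), (5, 10), (5, 11), (5, 12), (5, 13), (5, 14), (5, 15), (6, 1), (6, 2), (6, 5), (6, 6), (6, 9), (6, 10), (6, 13), (6, 14)]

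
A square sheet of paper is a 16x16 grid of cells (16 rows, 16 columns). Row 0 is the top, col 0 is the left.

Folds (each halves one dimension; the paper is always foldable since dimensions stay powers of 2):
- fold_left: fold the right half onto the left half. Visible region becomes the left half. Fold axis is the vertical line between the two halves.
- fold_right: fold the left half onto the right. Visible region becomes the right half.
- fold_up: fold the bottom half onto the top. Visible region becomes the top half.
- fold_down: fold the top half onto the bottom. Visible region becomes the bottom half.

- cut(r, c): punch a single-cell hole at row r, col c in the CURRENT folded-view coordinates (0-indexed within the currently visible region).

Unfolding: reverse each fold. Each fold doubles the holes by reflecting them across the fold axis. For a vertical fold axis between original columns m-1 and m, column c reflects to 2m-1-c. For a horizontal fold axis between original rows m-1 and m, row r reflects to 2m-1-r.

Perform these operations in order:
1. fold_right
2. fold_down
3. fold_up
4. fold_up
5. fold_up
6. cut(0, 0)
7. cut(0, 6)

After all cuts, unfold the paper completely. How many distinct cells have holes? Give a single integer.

Answer: 64

Derivation:
Op 1 fold_right: fold axis v@8; visible region now rows[0,16) x cols[8,16) = 16x8
Op 2 fold_down: fold axis h@8; visible region now rows[8,16) x cols[8,16) = 8x8
Op 3 fold_up: fold axis h@12; visible region now rows[8,12) x cols[8,16) = 4x8
Op 4 fold_up: fold axis h@10; visible region now rows[8,10) x cols[8,16) = 2x8
Op 5 fold_up: fold axis h@9; visible region now rows[8,9) x cols[8,16) = 1x8
Op 6 cut(0, 0): punch at orig (8,8); cuts so far [(8, 8)]; region rows[8,9) x cols[8,16) = 1x8
Op 7 cut(0, 6): punch at orig (8,14); cuts so far [(8, 8), (8, 14)]; region rows[8,9) x cols[8,16) = 1x8
Unfold 1 (reflect across h@9): 4 holes -> [(8, 8), (8, 14), (9, 8), (9, 14)]
Unfold 2 (reflect across h@10): 8 holes -> [(8, 8), (8, 14), (9, 8), (9, 14), (10, 8), (10, 14), (11, 8), (11, 14)]
Unfold 3 (reflect across h@12): 16 holes -> [(8, 8), (8, 14), (9, 8), (9, 14), (10, 8), (10, 14), (11, 8), (11, 14), (12, 8), (12, 14), (13, 8), (13, 14), (14, 8), (14, 14), (15, 8), (15, 14)]
Unfold 4 (reflect across h@8): 32 holes -> [(0, 8), (0, 14), (1, 8), (1, 14), (2, 8), (2, 14), (3, 8), (3, 14), (4, 8), (4, 14), (5, 8), (5, 14), (6, 8), (6, 14), (7, 8), (7, 14), (8, 8), (8, 14), (9, 8), (9, 14), (10, 8), (10, 14), (11, 8), (11, 14), (12, 8), (12, 14), (13, 8), (13, 14), (14, 8), (14, 14), (15, 8), (15, 14)]
Unfold 5 (reflect across v@8): 64 holes -> [(0, 1), (0, 7), (0, 8), (0, 14), (1, 1), (1, 7), (1, 8), (1, 14), (2, 1), (2, 7), (2, 8), (2, 14), (3, 1), (3, 7), (3, 8), (3, 14), (4, 1), (4, 7), (4, 8), (4, 14), (5, 1), (5, 7), (5, 8), (5, 14), (6, 1), (6, 7), (6, 8), (6, 14), (7, 1), (7, 7), (7, 8), (7, 14), (8, 1), (8, 7), (8, 8), (8, 14), (9, 1), (9, 7), (9, 8), (9, 14), (10, 1), (10, 7), (10, 8), (10, 14), (11, 1), (11, 7), (11, 8), (11, 14), (12, 1), (12, 7), (12, 8), (12, 14), (13, 1), (13, 7), (13, 8), (13, 14), (14, 1), (14, 7), (14, 8), (14, 14), (15, 1), (15, 7), (15, 8), (15, 14)]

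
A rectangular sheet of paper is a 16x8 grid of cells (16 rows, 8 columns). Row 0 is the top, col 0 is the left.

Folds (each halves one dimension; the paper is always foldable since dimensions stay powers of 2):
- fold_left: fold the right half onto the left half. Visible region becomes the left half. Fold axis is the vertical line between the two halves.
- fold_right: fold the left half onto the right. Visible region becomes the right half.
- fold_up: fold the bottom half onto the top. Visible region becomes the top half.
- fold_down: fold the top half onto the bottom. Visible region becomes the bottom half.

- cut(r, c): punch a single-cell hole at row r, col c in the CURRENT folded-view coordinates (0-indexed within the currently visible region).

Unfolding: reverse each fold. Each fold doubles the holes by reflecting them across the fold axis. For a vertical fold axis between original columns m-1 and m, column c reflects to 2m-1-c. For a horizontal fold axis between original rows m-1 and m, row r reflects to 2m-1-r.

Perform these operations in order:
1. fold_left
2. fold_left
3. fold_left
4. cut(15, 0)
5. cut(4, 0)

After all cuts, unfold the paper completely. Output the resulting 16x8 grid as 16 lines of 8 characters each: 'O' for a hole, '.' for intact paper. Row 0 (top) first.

Answer: ........
........
........
........
OOOOOOOO
........
........
........
........
........
........
........
........
........
........
OOOOOOOO

Derivation:
Op 1 fold_left: fold axis v@4; visible region now rows[0,16) x cols[0,4) = 16x4
Op 2 fold_left: fold axis v@2; visible region now rows[0,16) x cols[0,2) = 16x2
Op 3 fold_left: fold axis v@1; visible region now rows[0,16) x cols[0,1) = 16x1
Op 4 cut(15, 0): punch at orig (15,0); cuts so far [(15, 0)]; region rows[0,16) x cols[0,1) = 16x1
Op 5 cut(4, 0): punch at orig (4,0); cuts so far [(4, 0), (15, 0)]; region rows[0,16) x cols[0,1) = 16x1
Unfold 1 (reflect across v@1): 4 holes -> [(4, 0), (4, 1), (15, 0), (15, 1)]
Unfold 2 (reflect across v@2): 8 holes -> [(4, 0), (4, 1), (4, 2), (4, 3), (15, 0), (15, 1), (15, 2), (15, 3)]
Unfold 3 (reflect across v@4): 16 holes -> [(4, 0), (4, 1), (4, 2), (4, 3), (4, 4), (4, 5), (4, 6), (4, 7), (15, 0), (15, 1), (15, 2), (15, 3), (15, 4), (15, 5), (15, 6), (15, 7)]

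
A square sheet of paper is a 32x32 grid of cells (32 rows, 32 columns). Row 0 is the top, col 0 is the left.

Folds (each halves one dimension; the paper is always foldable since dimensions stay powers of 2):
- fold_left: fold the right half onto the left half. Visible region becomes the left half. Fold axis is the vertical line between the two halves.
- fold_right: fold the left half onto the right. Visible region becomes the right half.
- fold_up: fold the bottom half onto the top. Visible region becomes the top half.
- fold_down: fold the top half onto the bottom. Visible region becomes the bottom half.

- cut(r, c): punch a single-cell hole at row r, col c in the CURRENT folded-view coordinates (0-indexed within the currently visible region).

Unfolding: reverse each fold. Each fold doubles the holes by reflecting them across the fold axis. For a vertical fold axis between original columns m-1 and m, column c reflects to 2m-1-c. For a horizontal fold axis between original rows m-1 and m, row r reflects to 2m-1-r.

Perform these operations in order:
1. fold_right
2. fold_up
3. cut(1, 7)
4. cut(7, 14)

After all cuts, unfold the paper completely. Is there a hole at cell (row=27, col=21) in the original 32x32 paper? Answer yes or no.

Op 1 fold_right: fold axis v@16; visible region now rows[0,32) x cols[16,32) = 32x16
Op 2 fold_up: fold axis h@16; visible region now rows[0,16) x cols[16,32) = 16x16
Op 3 cut(1, 7): punch at orig (1,23); cuts so far [(1, 23)]; region rows[0,16) x cols[16,32) = 16x16
Op 4 cut(7, 14): punch at orig (7,30); cuts so far [(1, 23), (7, 30)]; region rows[0,16) x cols[16,32) = 16x16
Unfold 1 (reflect across h@16): 4 holes -> [(1, 23), (7, 30), (24, 30), (30, 23)]
Unfold 2 (reflect across v@16): 8 holes -> [(1, 8), (1, 23), (7, 1), (7, 30), (24, 1), (24, 30), (30, 8), (30, 23)]
Holes: [(1, 8), (1, 23), (7, 1), (7, 30), (24, 1), (24, 30), (30, 8), (30, 23)]

Answer: no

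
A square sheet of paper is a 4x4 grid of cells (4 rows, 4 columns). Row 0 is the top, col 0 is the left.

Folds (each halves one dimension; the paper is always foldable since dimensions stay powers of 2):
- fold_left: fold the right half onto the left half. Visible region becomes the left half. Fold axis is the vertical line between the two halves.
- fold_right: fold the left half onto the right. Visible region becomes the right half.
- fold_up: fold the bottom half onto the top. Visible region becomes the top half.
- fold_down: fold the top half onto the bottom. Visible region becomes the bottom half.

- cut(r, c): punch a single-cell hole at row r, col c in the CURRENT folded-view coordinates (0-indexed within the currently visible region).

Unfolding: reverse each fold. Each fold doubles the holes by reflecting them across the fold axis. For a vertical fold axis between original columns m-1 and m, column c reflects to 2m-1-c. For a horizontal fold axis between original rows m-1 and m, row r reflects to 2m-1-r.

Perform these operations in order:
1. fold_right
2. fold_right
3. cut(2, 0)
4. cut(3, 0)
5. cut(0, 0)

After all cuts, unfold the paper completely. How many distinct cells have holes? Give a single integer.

Answer: 12

Derivation:
Op 1 fold_right: fold axis v@2; visible region now rows[0,4) x cols[2,4) = 4x2
Op 2 fold_right: fold axis v@3; visible region now rows[0,4) x cols[3,4) = 4x1
Op 3 cut(2, 0): punch at orig (2,3); cuts so far [(2, 3)]; region rows[0,4) x cols[3,4) = 4x1
Op 4 cut(3, 0): punch at orig (3,3); cuts so far [(2, 3), (3, 3)]; region rows[0,4) x cols[3,4) = 4x1
Op 5 cut(0, 0): punch at orig (0,3); cuts so far [(0, 3), (2, 3), (3, 3)]; region rows[0,4) x cols[3,4) = 4x1
Unfold 1 (reflect across v@3): 6 holes -> [(0, 2), (0, 3), (2, 2), (2, 3), (3, 2), (3, 3)]
Unfold 2 (reflect across v@2): 12 holes -> [(0, 0), (0, 1), (0, 2), (0, 3), (2, 0), (2, 1), (2, 2), (2, 3), (3, 0), (3, 1), (3, 2), (3, 3)]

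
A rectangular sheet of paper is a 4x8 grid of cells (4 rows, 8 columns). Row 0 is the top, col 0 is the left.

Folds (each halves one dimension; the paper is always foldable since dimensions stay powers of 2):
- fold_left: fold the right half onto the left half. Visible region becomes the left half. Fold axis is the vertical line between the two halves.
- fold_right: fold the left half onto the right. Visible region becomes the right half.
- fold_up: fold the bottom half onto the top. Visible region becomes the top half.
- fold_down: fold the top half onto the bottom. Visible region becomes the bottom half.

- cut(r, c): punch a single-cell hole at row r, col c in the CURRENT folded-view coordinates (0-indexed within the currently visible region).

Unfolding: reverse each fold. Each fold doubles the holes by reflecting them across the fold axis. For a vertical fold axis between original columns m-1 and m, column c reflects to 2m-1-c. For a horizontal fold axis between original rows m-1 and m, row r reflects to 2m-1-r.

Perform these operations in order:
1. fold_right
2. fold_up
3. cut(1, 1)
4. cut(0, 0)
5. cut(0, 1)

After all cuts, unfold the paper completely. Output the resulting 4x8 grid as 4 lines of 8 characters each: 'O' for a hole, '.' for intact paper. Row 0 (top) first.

Op 1 fold_right: fold axis v@4; visible region now rows[0,4) x cols[4,8) = 4x4
Op 2 fold_up: fold axis h@2; visible region now rows[0,2) x cols[4,8) = 2x4
Op 3 cut(1, 1): punch at orig (1,5); cuts so far [(1, 5)]; region rows[0,2) x cols[4,8) = 2x4
Op 4 cut(0, 0): punch at orig (0,4); cuts so far [(0, 4), (1, 5)]; region rows[0,2) x cols[4,8) = 2x4
Op 5 cut(0, 1): punch at orig (0,5); cuts so far [(0, 4), (0, 5), (1, 5)]; region rows[0,2) x cols[4,8) = 2x4
Unfold 1 (reflect across h@2): 6 holes -> [(0, 4), (0, 5), (1, 5), (2, 5), (3, 4), (3, 5)]
Unfold 2 (reflect across v@4): 12 holes -> [(0, 2), (0, 3), (0, 4), (0, 5), (1, 2), (1, 5), (2, 2), (2, 5), (3, 2), (3, 3), (3, 4), (3, 5)]

Answer: ..OOOO..
..O..O..
..O..O..
..OOOO..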